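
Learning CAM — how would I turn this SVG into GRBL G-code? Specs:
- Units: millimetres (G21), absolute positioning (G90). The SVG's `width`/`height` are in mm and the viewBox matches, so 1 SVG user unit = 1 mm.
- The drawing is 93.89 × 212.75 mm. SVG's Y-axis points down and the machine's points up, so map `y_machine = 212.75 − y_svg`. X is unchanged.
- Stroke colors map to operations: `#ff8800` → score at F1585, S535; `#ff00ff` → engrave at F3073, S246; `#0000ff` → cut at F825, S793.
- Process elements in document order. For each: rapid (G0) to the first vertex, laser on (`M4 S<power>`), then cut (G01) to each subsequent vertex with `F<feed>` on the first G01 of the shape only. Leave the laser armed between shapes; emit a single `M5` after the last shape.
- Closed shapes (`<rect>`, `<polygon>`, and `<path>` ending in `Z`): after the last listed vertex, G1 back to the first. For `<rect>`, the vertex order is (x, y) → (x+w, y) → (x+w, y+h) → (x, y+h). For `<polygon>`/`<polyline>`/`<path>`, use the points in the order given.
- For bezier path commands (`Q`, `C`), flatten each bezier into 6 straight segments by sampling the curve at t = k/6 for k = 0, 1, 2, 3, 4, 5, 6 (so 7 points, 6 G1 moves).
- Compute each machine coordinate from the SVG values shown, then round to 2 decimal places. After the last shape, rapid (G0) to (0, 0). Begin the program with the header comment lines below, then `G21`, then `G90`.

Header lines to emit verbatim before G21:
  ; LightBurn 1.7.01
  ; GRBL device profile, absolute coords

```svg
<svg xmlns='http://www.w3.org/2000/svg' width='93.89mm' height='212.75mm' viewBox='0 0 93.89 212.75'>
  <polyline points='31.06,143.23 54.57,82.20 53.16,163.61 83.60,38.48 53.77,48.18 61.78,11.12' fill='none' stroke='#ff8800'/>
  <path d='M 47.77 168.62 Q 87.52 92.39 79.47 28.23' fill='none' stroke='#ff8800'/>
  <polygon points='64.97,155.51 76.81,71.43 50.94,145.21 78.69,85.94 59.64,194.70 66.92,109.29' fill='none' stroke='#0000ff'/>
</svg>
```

; LightBurn 1.7.01
; GRBL device profile, absolute coords
G21
G90
G0 X31.06 Y69.52
M4 S535
G01 X54.57 Y130.55 F1585
G01 X53.16 Y49.14
G01 X83.60 Y174.27
G01 X53.77 Y164.57
G01 X61.78 Y201.63
G0 X47.77 Y44.13
M4 S535
G01 X59.69 Y69.20 F1585
G01 X68.96 Y93.61
G01 X75.57 Y117.34
G01 X79.53 Y140.41
G01 X80.83 Y162.80
G01 X79.47 Y184.52
G0 X64.97 Y57.24
M4 S793
G01 X76.81 Y141.32 F825
G01 X50.94 Y67.54
G01 X78.69 Y126.81
G01 X59.64 Y18.05
G01 X66.92 Y103.46
G01 X64.97 Y57.24
M5
G0 X0.00 Y0.00

1 u = 1 mm; y_m = 212.75 − y.

[1] `<polyline>` open polyline, #ff8800→score S535 F1585: (31.06,69.52) → (54.57,130.55) → (53.16,49.14) → (83.60,174.27) → (53.77,164.57) → (61.78,201.63)

[2] `<path>` quadratic bezier, #ff8800→score S535 F1585: (47.77,44.13) → (59.69,69.20) → (68.96,93.61) → (75.57,117.34) → (79.53,140.41) → (80.83,162.80) → (79.47,184.52)

[3] `<polygon>` closed polygon, #0000ff→cut S793 F825: (64.97,57.24) → (76.81,141.32) → (50.94,67.54) → (78.69,126.81) → (59.64,18.05) → (66.92,103.46) → (64.97,57.24) (closed)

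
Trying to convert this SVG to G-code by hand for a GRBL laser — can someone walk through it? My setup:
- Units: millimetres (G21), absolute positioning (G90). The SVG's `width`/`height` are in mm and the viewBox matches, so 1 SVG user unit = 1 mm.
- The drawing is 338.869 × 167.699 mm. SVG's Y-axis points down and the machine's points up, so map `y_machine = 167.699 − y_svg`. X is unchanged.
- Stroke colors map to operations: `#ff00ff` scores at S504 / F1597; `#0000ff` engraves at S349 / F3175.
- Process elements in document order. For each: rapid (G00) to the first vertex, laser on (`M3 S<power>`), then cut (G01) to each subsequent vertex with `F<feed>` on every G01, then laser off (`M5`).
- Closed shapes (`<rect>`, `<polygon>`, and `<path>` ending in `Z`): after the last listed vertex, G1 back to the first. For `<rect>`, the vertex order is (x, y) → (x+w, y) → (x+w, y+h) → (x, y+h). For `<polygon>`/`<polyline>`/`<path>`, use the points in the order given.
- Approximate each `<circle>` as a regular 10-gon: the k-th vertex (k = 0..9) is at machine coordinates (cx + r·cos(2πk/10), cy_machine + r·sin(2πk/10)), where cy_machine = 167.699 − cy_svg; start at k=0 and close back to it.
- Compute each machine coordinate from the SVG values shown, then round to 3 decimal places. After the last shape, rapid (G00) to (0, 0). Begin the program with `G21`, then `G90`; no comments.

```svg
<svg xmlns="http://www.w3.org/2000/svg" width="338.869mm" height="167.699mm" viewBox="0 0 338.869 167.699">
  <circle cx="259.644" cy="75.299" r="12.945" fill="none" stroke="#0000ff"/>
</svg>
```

G21
G90
G00 X272.589 Y92.400
M3 S349
G01 X270.117 Y100.009 F3175
G01 X263.644 Y104.711 F3175
G01 X255.644 Y104.711 F3175
G01 X249.171 Y100.009 F3175
G01 X246.699 Y92.400 F3175
G01 X249.171 Y84.791 F3175
G01 X255.644 Y80.089 F3175
G01 X263.644 Y80.089 F3175
G01 X270.117 Y84.791 F3175
G01 X272.589 Y92.400 F3175
M5
G00 X0.000 Y0.000

Since the viewBox matches the mm dimensions, user units are millimetres directly. The only transform is the Y-flip y_m = 167.699 − y_svg.

Shape 1 is a circle drawn with `<circle>`. Its stroke #0000ff means engrave at S349, F3175. After flipping Y the toolpath is (272.589,92.400) → (270.117,100.009) → (263.644,104.711) → (255.644,104.711) → (249.171,100.009) → (246.699,92.400) → (249.171,84.791) → (255.644,80.089) → (263.644,80.089) → (270.117,84.791) → (272.589,92.400), returning to the start.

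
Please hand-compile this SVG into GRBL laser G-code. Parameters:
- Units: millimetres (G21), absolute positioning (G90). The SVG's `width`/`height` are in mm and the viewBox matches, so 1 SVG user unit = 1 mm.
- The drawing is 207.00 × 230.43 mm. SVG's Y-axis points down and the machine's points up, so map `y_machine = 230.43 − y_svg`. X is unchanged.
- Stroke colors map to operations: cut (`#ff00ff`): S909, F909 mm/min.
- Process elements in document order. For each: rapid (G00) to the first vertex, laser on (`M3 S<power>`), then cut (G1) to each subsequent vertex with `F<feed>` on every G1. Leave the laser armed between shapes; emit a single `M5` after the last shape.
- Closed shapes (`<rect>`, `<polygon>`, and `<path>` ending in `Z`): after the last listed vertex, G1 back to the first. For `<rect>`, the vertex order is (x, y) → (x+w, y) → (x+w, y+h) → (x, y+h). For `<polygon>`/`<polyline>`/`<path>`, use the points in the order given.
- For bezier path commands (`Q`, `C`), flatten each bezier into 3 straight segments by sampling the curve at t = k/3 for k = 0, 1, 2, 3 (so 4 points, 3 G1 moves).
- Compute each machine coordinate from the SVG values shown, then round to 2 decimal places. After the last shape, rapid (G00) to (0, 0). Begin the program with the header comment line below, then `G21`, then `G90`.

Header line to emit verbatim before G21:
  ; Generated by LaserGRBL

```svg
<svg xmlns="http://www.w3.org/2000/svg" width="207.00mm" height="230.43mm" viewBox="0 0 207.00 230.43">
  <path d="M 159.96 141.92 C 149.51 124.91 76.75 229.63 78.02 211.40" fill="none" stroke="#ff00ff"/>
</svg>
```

; Generated by LaserGRBL
G21
G90
G00 X159.96 Y88.51
M3 S909
G1 X133.79 Y74.01 F909
G1 X96.38 Y32.72 F909
G1 X78.02 Y19.03 F909
M5
G00 X0.00 Y0.00

Since the viewBox matches the mm dimensions, user units are millimetres directly. The only transform is the Y-flip y_m = 230.43 − y_svg.

Shape 1 is a cubic bezier drawn with `<path>`. Its stroke #ff00ff means cut at S909, F909. After flipping Y the toolpath is (159.96,88.51) → (133.79,74.01) → (96.38,32.72) → (78.02,19.03).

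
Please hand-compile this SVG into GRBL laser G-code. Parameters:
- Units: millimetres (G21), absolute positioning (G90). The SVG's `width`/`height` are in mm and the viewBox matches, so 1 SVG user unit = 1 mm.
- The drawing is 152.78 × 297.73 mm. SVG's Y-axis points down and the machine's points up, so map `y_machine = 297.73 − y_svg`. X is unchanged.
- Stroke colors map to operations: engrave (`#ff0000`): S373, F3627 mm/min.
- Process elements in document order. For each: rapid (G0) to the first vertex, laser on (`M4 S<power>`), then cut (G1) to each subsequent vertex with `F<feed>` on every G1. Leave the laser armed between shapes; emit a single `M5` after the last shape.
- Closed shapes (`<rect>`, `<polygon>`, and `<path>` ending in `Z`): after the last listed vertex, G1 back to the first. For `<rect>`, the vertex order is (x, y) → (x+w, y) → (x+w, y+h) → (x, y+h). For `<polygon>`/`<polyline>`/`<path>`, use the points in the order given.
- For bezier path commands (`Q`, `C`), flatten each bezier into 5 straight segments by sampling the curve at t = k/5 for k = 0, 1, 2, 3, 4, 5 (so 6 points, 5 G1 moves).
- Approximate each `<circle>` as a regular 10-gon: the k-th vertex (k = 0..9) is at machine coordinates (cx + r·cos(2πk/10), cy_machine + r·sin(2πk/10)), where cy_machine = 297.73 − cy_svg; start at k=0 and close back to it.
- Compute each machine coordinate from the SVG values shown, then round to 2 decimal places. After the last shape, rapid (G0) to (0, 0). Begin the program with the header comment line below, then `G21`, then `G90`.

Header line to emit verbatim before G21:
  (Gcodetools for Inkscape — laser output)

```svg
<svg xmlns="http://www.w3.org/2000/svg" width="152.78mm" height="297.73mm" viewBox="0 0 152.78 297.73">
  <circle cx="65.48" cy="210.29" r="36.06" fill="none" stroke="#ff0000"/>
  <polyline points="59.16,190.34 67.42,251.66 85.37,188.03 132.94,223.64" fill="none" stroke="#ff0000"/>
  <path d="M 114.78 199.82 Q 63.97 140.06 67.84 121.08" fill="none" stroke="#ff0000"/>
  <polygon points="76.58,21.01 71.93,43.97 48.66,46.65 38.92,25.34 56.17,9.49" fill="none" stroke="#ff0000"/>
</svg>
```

1 u = 1 mm; y_m = 297.73 − y.

[1] `<circle>` circle, #ff0000→engrave S373 F3627: (101.54,87.44) → (94.65,108.64) → (76.62,121.74) → (54.34,121.74) → (36.31,108.64) → (29.42,87.44) → (36.31,66.24) → (54.34,53.14) → (76.62,53.14) → (94.65,66.24) → (101.54,87.44) (closed)

[2] `<polyline>` open polyline, #ff0000→engrave S373 F3627: (59.16,107.39) → (67.42,46.07) → (85.37,109.70) → (132.94,74.09)

[3] `<path>` quadratic bezier, #ff0000→engrave S373 F3627: (114.78,97.91) → (96.64,120.18) → (82.88,139.19) → (73.49,154.94) → (68.48,167.43) → (67.84,176.65)

[4] `<polygon>` regular polygon, #ff0000→engrave S373 F3627: (76.58,276.72) → (71.93,253.76) → (48.66,251.08) → (38.92,272.39) → (56.17,288.24) → (76.58,276.72) (closed)

(Gcodetools for Inkscape — laser output)
G21
G90
G0 X101.54 Y87.44
M4 S373
G1 X94.65 Y108.64 F3627
G1 X76.62 Y121.74 F3627
G1 X54.34 Y121.74 F3627
G1 X36.31 Y108.64 F3627
G1 X29.42 Y87.44 F3627
G1 X36.31 Y66.24 F3627
G1 X54.34 Y53.14 F3627
G1 X76.62 Y53.14 F3627
G1 X94.65 Y66.24 F3627
G1 X101.54 Y87.44 F3627
G0 X59.16 Y107.39
M4 S373
G1 X67.42 Y46.07 F3627
G1 X85.37 Y109.70 F3627
G1 X132.94 Y74.09 F3627
G0 X114.78 Y97.91
M4 S373
G1 X96.64 Y120.18 F3627
G1 X82.88 Y139.19 F3627
G1 X73.49 Y154.94 F3627
G1 X68.48 Y167.43 F3627
G1 X67.84 Y176.65 F3627
G0 X76.58 Y276.72
M4 S373
G1 X71.93 Y253.76 F3627
G1 X48.66 Y251.08 F3627
G1 X38.92 Y272.39 F3627
G1 X56.17 Y288.24 F3627
G1 X76.58 Y276.72 F3627
M5
G0 X0.00 Y0.00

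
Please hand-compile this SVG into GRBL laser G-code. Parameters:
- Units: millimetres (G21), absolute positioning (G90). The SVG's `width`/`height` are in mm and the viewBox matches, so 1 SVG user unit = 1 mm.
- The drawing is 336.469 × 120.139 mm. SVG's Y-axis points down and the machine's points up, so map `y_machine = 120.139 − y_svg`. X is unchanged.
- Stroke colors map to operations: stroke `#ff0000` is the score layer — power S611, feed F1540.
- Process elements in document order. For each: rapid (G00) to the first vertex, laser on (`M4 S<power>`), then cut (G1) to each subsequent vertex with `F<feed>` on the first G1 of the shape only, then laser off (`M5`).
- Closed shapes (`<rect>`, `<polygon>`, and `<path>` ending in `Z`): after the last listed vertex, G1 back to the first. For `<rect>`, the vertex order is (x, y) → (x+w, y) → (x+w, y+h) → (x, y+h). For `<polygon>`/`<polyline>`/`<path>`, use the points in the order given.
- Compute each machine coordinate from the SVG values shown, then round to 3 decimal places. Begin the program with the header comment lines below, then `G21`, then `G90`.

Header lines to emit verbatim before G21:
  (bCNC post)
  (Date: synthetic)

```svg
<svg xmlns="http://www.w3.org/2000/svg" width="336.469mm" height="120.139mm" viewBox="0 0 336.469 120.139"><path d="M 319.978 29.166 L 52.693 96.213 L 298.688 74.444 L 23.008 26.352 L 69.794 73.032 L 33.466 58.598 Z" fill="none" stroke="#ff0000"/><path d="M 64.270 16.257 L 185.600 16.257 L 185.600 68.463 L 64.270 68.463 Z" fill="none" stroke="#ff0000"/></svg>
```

Since the viewBox matches the mm dimensions, user units are millimetres directly. The only transform is the Y-flip y_m = 120.139 − y_svg.

Shape 1 is a closed polygon drawn with `<path>`. Its stroke #ff0000 means score at S611, F1540. After flipping Y the toolpath is (319.978,90.973) → (52.693,23.926) → (298.688,45.695) → (23.008,93.787) → (69.794,47.107) → (33.466,61.541) → (319.978,90.973), returning to the start.

Shape 2 is a rectangle drawn with `<path>`. Its stroke #ff0000 means score at S611, F1540. After flipping Y the toolpath is (64.270,103.882) → (185.600,103.882) → (185.600,51.676) → (64.270,51.676) → (64.270,103.882), returning to the start.

(bCNC post)
(Date: synthetic)
G21
G90
G00 X319.978 Y90.973
M4 S611
G1 X52.693 Y23.926 F1540
G1 X298.688 Y45.695
G1 X23.008 Y93.787
G1 X69.794 Y47.107
G1 X33.466 Y61.541
G1 X319.978 Y90.973
M5
G00 X64.270 Y103.882
M4 S611
G1 X185.600 Y103.882 F1540
G1 X185.600 Y51.676
G1 X64.270 Y51.676
G1 X64.270 Y103.882
M5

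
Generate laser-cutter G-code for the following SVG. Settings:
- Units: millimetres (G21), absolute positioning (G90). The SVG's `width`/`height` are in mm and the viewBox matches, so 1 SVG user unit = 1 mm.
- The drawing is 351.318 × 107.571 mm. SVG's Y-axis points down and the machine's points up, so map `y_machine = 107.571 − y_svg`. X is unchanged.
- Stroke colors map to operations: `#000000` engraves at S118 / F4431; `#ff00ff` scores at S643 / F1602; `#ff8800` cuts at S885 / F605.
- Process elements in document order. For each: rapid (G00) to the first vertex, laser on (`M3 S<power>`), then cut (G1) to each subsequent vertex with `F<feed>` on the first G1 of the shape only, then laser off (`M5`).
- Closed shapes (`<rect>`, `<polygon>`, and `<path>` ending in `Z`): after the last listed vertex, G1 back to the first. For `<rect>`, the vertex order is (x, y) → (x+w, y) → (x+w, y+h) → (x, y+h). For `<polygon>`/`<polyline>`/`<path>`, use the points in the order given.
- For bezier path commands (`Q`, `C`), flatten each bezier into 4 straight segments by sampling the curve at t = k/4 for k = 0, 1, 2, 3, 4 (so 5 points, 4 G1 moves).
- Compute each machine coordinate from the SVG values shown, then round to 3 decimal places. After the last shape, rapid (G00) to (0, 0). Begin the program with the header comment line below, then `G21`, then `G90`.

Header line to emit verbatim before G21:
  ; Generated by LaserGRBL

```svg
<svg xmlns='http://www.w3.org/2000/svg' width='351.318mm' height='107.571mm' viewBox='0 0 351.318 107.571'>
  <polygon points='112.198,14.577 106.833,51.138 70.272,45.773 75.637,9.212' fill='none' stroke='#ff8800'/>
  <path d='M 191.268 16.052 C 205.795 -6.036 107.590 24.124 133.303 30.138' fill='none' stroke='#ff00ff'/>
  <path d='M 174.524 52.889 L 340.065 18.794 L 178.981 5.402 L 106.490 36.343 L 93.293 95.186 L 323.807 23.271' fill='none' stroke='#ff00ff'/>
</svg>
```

1 u = 1 mm; y_m = 107.571 − y.

[1] `<polygon>` regular polygon, #ff8800→cut S885 F605: (112.198,92.994) → (106.833,56.433) → (70.272,61.798) → (75.637,98.359) → (112.198,92.994) (closed)

[2] `<path>` cubic bezier, #ff00ff→score S643 F1602: (191.268,91.519) → (184.724,99.482) → (158.091,95.014) → (133.555,85.277) → (133.303,77.433)

[3] `<path>` open polyline, #ff00ff→score S643 F1602: (174.524,54.682) → (340.065,88.777) → (178.981,102.169) → (106.490,71.228) → (93.293,12.385) → (323.807,84.300)

; Generated by LaserGRBL
G21
G90
G00 X112.198 Y92.994
M3 S885
G1 X106.833 Y56.433 F605
G1 X70.272 Y61.798
G1 X75.637 Y98.359
G1 X112.198 Y92.994
M5
G00 X191.268 Y91.519
M3 S643
G1 X184.724 Y99.482 F1602
G1 X158.091 Y95.014
G1 X133.555 Y85.277
G1 X133.303 Y77.433
M5
G00 X174.524 Y54.682
M3 S643
G1 X340.065 Y88.777 F1602
G1 X178.981 Y102.169
G1 X106.490 Y71.228
G1 X93.293 Y12.385
G1 X323.807 Y84.300
M5
G00 X0.000 Y0.000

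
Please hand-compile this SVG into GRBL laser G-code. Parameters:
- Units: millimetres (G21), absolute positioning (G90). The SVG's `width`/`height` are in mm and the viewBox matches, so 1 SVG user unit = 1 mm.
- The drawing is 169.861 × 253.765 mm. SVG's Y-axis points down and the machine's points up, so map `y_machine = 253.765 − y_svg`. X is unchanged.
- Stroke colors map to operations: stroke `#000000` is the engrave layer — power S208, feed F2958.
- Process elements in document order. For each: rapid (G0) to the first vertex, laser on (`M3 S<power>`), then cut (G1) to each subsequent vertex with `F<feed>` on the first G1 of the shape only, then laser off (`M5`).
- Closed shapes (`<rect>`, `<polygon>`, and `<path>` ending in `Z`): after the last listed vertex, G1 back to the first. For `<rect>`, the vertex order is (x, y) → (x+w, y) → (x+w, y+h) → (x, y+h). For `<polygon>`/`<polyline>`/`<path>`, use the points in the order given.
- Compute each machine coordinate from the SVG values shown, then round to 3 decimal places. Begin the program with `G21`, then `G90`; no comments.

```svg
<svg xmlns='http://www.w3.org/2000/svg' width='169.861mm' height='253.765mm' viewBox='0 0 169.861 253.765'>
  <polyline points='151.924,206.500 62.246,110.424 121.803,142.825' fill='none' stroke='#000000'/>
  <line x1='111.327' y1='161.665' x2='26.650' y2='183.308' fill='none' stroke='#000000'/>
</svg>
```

G21
G90
G0 X151.924 Y47.265
M3 S208
G1 X62.246 Y143.341 F2958
G1 X121.803 Y110.940
M5
G0 X111.327 Y92.100
M3 S208
G1 X26.650 Y70.457 F2958
M5

Since the viewBox matches the mm dimensions, user units are millimetres directly. The only transform is the Y-flip y_m = 253.765 − y_svg.

Shape 1 is a open polyline drawn with `<polyline>`. Its stroke #000000 means engrave at S208, F2958. After flipping Y the toolpath is (151.924,47.265) → (62.246,143.341) → (121.803,110.940).

Shape 2 is a line segment drawn with `<line>`. Its stroke #000000 means engrave at S208, F2958. After flipping Y the toolpath is (111.327,92.100) → (26.650,70.457).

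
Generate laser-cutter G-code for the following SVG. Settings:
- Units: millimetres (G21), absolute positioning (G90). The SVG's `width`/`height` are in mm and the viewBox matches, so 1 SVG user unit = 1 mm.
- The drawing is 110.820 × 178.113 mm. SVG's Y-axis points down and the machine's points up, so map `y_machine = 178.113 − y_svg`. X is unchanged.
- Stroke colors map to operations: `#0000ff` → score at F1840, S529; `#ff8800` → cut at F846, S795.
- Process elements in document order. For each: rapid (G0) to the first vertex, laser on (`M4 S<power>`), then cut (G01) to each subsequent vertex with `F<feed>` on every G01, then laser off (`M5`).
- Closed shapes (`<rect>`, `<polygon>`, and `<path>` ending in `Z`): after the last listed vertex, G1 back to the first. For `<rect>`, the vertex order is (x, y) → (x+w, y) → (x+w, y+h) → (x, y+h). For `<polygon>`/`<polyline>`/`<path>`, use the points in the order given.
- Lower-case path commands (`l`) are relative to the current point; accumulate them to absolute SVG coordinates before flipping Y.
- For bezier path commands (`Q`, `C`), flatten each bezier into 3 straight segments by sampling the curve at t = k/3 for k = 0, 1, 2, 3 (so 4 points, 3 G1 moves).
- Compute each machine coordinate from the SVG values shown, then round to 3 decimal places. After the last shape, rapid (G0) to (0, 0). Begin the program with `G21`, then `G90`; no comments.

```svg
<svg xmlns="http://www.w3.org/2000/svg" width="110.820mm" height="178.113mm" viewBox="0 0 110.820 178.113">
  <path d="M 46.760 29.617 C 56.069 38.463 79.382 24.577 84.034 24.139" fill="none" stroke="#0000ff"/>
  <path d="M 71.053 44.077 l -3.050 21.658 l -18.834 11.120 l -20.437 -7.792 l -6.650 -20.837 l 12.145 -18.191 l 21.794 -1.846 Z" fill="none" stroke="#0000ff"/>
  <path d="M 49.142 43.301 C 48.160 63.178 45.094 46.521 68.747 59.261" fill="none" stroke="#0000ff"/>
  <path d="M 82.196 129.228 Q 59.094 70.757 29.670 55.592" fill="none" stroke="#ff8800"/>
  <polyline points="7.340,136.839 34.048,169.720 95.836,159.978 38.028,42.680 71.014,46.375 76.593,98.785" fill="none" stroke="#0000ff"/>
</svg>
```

G21
G90
G0 X46.760 Y148.496
M4 S529
G01 X59.527 Y145.887 F1840
G01 X74.371 Y150.393 F1840
G01 X84.034 Y153.974 F1840
M5
G0 X71.053 Y134.036
M4 S529
G01 X68.003 Y112.378 F1840
G01 X49.169 Y101.258 F1840
G01 X28.732 Y109.050 F1840
G01 X22.082 Y129.887 F1840
G01 X34.227 Y148.078 F1840
G01 X56.021 Y149.924 F1840
G01 X71.053 Y134.036 F1840
M5
G0 X49.142 Y134.812
M4 S529
G01 X48.532 Y124.671 F1840
G01 X52.934 Y124.235 F1840
G01 X68.747 Y118.852 F1840
M5
G0 X82.196 Y48.885
M4 S795
G01 X66.092 Y83.054 F846
G01 X48.584 Y107.599 F846
G01 X29.670 Y122.521 F846
M5
G0 X7.340 Y41.274
M4 S529
G01 X34.048 Y8.393 F1840
G01 X95.836 Y18.135 F1840
G01 X38.028 Y135.433 F1840
G01 X71.014 Y131.738 F1840
G01 X76.593 Y79.328 F1840
M5
G0 X0.000 Y0.000

1 u = 1 mm; y_m = 178.113 − y.

[1] `<path>` cubic bezier, #0000ff→score S529 F1840: (46.760,148.496) → (59.527,145.887) → (74.371,150.393) → (84.034,153.974)

[2] `<path>` regular polygon, #0000ff→score S529 F1840: (71.053,134.036) → (68.003,112.378) → (49.169,101.258) → (28.732,109.050) → (22.082,129.887) → (34.227,148.078) → (56.021,149.924) → (71.053,134.036) (closed)

[3] `<path>` cubic bezier, #0000ff→score S529 F1840: (49.142,134.812) → (48.532,124.671) → (52.934,124.235) → (68.747,118.852)

[4] `<path>` quadratic bezier, #ff8800→cut S795 F846: (82.196,48.885) → (66.092,83.054) → (48.584,107.599) → (29.670,122.521)

[5] `<polyline>` open polyline, #0000ff→score S529 F1840: (7.340,41.274) → (34.048,8.393) → (95.836,18.135) → (38.028,135.433) → (71.014,131.738) → (76.593,79.328)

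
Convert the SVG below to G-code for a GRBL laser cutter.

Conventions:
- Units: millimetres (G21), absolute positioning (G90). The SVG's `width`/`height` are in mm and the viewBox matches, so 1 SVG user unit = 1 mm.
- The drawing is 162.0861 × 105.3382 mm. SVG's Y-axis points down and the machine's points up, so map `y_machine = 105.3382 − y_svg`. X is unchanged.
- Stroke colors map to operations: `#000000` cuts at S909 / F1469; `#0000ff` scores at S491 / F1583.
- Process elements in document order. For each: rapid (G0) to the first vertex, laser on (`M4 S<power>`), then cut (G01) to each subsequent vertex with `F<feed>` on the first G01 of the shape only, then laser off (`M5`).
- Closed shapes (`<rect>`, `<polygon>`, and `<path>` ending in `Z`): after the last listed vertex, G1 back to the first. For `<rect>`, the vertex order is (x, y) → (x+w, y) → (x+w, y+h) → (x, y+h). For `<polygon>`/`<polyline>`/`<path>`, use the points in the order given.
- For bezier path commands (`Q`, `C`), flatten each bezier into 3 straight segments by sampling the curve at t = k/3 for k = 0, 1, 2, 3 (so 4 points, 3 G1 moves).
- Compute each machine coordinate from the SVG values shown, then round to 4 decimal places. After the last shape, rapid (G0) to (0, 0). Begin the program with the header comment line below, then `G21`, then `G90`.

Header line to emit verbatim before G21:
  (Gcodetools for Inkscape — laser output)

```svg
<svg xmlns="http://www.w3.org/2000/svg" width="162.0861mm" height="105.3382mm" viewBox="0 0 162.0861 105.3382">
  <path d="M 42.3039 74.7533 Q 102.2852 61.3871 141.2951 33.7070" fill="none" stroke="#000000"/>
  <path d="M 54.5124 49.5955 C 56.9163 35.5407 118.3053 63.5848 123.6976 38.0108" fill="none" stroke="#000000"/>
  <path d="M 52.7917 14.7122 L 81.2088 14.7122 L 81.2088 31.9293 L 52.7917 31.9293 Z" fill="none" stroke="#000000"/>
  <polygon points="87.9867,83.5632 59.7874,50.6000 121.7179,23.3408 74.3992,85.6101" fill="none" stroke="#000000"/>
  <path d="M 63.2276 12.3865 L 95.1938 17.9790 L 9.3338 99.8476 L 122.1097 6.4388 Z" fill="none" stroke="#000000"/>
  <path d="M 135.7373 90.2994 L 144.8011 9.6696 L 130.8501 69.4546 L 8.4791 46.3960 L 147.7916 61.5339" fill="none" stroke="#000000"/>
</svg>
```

(Gcodetools for Inkscape — laser output)
G21
G90
G0 X42.3039 Y30.5849
M4 S909
G01 X79.9613 Y41.0861 F1469
G01 X112.9583 Y54.7682
G01 X141.2951 Y71.6312
M5
G0 X54.5124 Y55.7427
M4 S909
G01 X72.3194 Y59.3096 F1469
G01 X103.8983 Y56.0810
G01 X123.6976 Y67.3274
M5
G0 X52.7917 Y90.6260
M4 S909
G01 X81.2088 Y90.6260 F1469
G01 X81.2088 Y73.4089
G01 X52.7917 Y73.4089
G01 X52.7917 Y90.6260
M5
G0 X87.9867 Y21.7750
M4 S909
G01 X59.7874 Y54.7382 F1469
G01 X121.7179 Y81.9974
G01 X74.3992 Y19.7281
G01 X87.9867 Y21.7750
M5
G0 X63.2276 Y92.9517
M4 S909
G01 X95.1938 Y87.3592 F1469
G01 X9.3338 Y5.4906
G01 X122.1097 Y98.8994
G01 X63.2276 Y92.9517
M5
G0 X135.7373 Y15.0388
M4 S909
G01 X144.8011 Y95.6686 F1469
G01 X130.8501 Y35.8836
G01 X8.4791 Y58.9422
G01 X147.7916 Y43.8043
M5
G0 X0.0000 Y0.0000

1 u = 1 mm; y_m = 105.3382 − y.

[1] `<path>` quadratic bezier, #000000→cut S909 F1469: (42.3039,30.5849) → (79.9613,41.0861) → (112.9583,54.7682) → (141.2951,71.6312)

[2] `<path>` cubic bezier, #000000→cut S909 F1469: (54.5124,55.7427) → (72.3194,59.3096) → (103.8983,56.0810) → (123.6976,67.3274)

[3] `<path>` rectangle, #000000→cut S909 F1469: (52.7917,90.6260) → (81.2088,90.6260) → (81.2088,73.4089) → (52.7917,73.4089) → (52.7917,90.6260) (closed)

[4] `<polygon>` closed polygon, #000000→cut S909 F1469: (87.9867,21.7750) → (59.7874,54.7382) → (121.7179,81.9974) → (74.3992,19.7281) → (87.9867,21.7750) (closed)

[5] `<path>` closed polygon, #000000→cut S909 F1469: (63.2276,92.9517) → (95.1938,87.3592) → (9.3338,5.4906) → (122.1097,98.8994) → (63.2276,92.9517) (closed)

[6] `<path>` open polyline, #000000→cut S909 F1469: (135.7373,15.0388) → (144.8011,95.6686) → (130.8501,35.8836) → (8.4791,58.9422) → (147.7916,43.8043)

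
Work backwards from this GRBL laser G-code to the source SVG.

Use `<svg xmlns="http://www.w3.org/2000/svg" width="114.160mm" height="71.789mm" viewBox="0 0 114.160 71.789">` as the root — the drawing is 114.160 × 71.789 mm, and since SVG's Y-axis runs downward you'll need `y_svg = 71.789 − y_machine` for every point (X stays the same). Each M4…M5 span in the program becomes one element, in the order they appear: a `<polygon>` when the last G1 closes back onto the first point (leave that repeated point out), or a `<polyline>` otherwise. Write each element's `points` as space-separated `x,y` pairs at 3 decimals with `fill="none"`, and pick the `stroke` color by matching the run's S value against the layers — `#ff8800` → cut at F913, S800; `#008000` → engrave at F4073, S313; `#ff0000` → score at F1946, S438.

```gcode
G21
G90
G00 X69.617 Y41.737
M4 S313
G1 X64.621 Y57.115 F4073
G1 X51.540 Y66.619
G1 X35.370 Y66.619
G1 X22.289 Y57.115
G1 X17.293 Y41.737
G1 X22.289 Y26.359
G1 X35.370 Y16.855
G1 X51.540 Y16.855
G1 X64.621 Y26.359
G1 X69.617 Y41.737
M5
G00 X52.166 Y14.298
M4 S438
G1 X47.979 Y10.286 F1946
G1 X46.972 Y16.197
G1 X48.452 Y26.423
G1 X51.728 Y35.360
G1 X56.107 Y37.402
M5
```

y_svg = 71.789 − y_m.

[1] S313→`#008000` (engrave); closed run; points: 69.617,30.052 64.621,14.674 51.540,5.170 35.370,5.170 22.289,14.674 17.293,30.052 22.289,45.430 35.370,54.934 51.540,54.934 64.621,45.430

[2] S438→`#ff0000` (score); open run; points: 52.166,57.491 47.979,61.503 46.972,55.592 48.452,45.366 51.728,36.429 56.107,34.387

<svg xmlns="http://www.w3.org/2000/svg" width="114.160mm" height="71.789mm" viewBox="0 0 114.160 71.789">
  <polygon points="69.617,30.052 64.621,14.674 51.540,5.170 35.370,5.170 22.289,14.674 17.293,30.052 22.289,45.430 35.370,54.934 51.540,54.934 64.621,45.430" fill="none" stroke="#008000"/>
  <polyline points="52.166,57.491 47.979,61.503 46.972,55.592 48.452,45.366 51.728,36.429 56.107,34.387" fill="none" stroke="#ff0000"/>
</svg>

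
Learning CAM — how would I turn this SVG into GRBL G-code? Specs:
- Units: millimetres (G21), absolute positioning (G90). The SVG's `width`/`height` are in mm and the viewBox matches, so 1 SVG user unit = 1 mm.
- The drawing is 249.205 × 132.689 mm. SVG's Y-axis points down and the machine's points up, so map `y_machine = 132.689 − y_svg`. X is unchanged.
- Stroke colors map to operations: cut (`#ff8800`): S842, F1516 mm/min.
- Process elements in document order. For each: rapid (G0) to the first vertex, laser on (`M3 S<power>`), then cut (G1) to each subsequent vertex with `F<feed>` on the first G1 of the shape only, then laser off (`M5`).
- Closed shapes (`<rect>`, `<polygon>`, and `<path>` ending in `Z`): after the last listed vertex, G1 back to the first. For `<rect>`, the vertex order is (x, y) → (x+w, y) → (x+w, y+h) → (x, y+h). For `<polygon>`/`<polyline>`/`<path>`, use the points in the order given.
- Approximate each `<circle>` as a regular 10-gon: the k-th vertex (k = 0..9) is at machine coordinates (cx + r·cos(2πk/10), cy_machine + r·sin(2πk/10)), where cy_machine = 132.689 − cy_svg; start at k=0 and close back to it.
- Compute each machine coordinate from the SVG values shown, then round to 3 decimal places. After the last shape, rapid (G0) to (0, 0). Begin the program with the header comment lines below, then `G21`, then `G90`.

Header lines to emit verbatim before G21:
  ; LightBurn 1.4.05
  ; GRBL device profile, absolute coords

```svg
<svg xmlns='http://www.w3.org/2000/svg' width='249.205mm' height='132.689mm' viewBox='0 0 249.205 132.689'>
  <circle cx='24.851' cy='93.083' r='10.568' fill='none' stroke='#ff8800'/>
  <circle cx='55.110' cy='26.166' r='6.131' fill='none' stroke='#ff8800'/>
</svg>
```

viewBox `0 0 249.205 132.689` with mm width/height → 1 unit = 1 mm. Flip: y_m = 132.689 − y_svg.

**Shape 1** — `<circle>` circle, stroke `#ff8800` → cut (S842, F1516). Machine vertices: (35.419,39.606) → (33.401,45.818) → (28.117,49.657) → (21.585,49.657) → (16.301,45.818) → (14.283,39.606) → (16.301,33.394) → (21.585,29.555) → (28.117,29.555) → (33.401,33.394) → (35.419,39.606). Closed: final G1 returns to the first vertex.

**Shape 2** — `<circle>` circle, stroke `#ff8800` → cut (S842, F1516). Machine vertices: (61.241,106.523) → (60.070,110.127) → (57.005,112.354) → (53.215,112.354) → (50.150,110.127) → (48.979,106.523) → (50.150,102.919) → (53.215,100.692) → (57.005,100.692) → (60.070,102.919) → (61.241,106.523). Closed: final G1 returns to the first vertex.

; LightBurn 1.4.05
; GRBL device profile, absolute coords
G21
G90
G0 X35.419 Y39.606
M3 S842
G1 X33.401 Y45.818 F1516
G1 X28.117 Y49.657
G1 X21.585 Y49.657
G1 X16.301 Y45.818
G1 X14.283 Y39.606
G1 X16.301 Y33.394
G1 X21.585 Y29.555
G1 X28.117 Y29.555
G1 X33.401 Y33.394
G1 X35.419 Y39.606
M5
G0 X61.241 Y106.523
M3 S842
G1 X60.070 Y110.127 F1516
G1 X57.005 Y112.354
G1 X53.215 Y112.354
G1 X50.150 Y110.127
G1 X48.979 Y106.523
G1 X50.150 Y102.919
G1 X53.215 Y100.692
G1 X57.005 Y100.692
G1 X60.070 Y102.919
G1 X61.241 Y106.523
M5
G0 X0.000 Y0.000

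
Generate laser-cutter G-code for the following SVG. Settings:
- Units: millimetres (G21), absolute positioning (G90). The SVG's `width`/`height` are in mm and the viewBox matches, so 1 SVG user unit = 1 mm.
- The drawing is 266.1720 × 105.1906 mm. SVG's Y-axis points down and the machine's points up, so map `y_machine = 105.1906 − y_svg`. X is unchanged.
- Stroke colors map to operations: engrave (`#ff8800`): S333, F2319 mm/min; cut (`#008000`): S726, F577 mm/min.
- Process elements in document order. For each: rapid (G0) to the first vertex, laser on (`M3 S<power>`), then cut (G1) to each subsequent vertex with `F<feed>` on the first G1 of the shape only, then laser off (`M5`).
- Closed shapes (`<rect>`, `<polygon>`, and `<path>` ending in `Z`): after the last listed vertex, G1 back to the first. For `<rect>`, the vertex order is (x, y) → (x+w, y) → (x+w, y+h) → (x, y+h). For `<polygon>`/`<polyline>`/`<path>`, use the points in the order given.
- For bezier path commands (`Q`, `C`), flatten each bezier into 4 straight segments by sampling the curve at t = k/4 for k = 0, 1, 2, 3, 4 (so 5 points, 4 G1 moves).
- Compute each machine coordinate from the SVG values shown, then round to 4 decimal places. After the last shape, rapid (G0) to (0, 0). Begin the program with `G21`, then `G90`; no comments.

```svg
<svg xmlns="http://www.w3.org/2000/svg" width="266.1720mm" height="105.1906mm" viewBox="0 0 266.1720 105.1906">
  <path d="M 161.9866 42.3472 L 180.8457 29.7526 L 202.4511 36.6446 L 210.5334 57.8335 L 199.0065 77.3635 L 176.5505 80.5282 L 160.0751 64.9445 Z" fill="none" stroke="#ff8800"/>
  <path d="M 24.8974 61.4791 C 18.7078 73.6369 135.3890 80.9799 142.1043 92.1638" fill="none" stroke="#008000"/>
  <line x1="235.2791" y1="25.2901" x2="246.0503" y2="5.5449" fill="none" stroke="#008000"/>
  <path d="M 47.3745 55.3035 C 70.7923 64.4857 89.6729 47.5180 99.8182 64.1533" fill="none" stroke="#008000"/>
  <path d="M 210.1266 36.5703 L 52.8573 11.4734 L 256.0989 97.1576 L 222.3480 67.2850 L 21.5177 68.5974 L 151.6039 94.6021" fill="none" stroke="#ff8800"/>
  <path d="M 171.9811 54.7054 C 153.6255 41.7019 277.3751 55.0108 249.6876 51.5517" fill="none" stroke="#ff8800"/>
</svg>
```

1 u = 1 mm; y_m = 105.1906 − y.

[1] `<path>` regular polygon, #ff8800→engrave S333 F2319: (161.9866,62.8434) → (180.8457,75.4380) → (202.4511,68.5460) → (210.5334,47.3571) → (199.0065,27.8271) → (176.5505,24.6624) → (160.0751,40.2461) → (161.9866,62.8434) (closed)

[2] `<path>` cubic bezier, #008000→cut S726 F577: (24.8974,43.7115) → (39.6554,35.3607) → (78.6615,28.0039) → (120.0873,20.8298) → (142.1043,13.0268)

[3] `<line>` line segment, #008000→cut S726 F577: (235.2791,79.9005) → (246.0503,99.6457)

[4] `<path>` cubic bezier, #008000→cut S726 F577: (47.3745,49.8871) → (64.0215,46.9699) → (78.5735,48.2571) → (90.6370,48.1469) → (99.8182,41.0373)

[5] `<path>` open polyline, #ff8800→engrave S333 F2319: (210.1266,68.6203) → (52.8573,93.7172) → (256.0989,8.0330) → (222.3480,37.9056) → (21.5177,36.5932) → (151.6039,10.5885)

[6] `<path>` cubic bezier, #ff8800→engrave S333 F2319: (171.9811,50.4852) → (180.2725,55.9774) → (214.3338,55.6412) → (246.6454,53.5154) → (249.6876,53.6389)

G21
G90
G0 X161.9866 Y62.8434
M3 S333
G1 X180.8457 Y75.4380 F2319
G1 X202.4511 Y68.5460
G1 X210.5334 Y47.3571
G1 X199.0065 Y27.8271
G1 X176.5505 Y24.6624
G1 X160.0751 Y40.2461
G1 X161.9866 Y62.8434
M5
G0 X24.8974 Y43.7115
M3 S726
G1 X39.6554 Y35.3607 F577
G1 X78.6615 Y28.0039
G1 X120.0873 Y20.8298
G1 X142.1043 Y13.0268
M5
G0 X235.2791 Y79.9005
M3 S726
G1 X246.0503 Y99.6457 F577
M5
G0 X47.3745 Y49.8871
M3 S726
G1 X64.0215 Y46.9699 F577
G1 X78.5735 Y48.2571
G1 X90.6370 Y48.1469
G1 X99.8182 Y41.0373
M5
G0 X210.1266 Y68.6203
M3 S333
G1 X52.8573 Y93.7172 F2319
G1 X256.0989 Y8.0330
G1 X222.3480 Y37.9056
G1 X21.5177 Y36.5932
G1 X151.6039 Y10.5885
M5
G0 X171.9811 Y50.4852
M3 S333
G1 X180.2725 Y55.9774 F2319
G1 X214.3338 Y55.6412
G1 X246.6454 Y53.5154
G1 X249.6876 Y53.6389
M5
G0 X0.0000 Y0.0000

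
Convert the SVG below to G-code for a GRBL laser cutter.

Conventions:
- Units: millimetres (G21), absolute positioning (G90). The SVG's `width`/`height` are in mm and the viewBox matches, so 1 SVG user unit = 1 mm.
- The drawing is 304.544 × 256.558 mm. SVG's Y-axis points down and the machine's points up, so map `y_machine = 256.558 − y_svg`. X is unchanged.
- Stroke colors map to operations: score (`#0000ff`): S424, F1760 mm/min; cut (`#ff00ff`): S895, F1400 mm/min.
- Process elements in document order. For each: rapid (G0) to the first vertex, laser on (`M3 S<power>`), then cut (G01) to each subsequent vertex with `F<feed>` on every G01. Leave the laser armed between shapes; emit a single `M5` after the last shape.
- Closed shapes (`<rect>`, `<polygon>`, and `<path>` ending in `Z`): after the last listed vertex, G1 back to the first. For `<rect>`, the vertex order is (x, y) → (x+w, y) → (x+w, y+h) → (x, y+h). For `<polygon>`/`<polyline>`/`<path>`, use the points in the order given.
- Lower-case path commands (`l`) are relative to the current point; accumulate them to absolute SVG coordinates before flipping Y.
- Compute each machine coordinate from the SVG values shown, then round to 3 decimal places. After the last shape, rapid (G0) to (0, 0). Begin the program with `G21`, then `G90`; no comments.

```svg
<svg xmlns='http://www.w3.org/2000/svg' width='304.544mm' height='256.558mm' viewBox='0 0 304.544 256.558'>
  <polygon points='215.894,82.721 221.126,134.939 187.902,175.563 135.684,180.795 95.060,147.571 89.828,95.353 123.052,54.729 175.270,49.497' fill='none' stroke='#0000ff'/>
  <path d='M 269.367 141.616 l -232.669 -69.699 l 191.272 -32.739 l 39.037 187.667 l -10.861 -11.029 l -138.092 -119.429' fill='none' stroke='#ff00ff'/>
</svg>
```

G21
G90
G0 X215.894 Y173.837
M3 S424
G01 X221.126 Y121.619 F1760
G01 X187.902 Y80.995 F1760
G01 X135.684 Y75.763 F1760
G01 X95.060 Y108.987 F1760
G01 X89.828 Y161.205 F1760
G01 X123.052 Y201.829 F1760
G01 X175.270 Y207.061 F1760
G01 X215.894 Y173.837 F1760
G0 X269.367 Y114.942
M3 S895
G01 X36.698 Y184.641 F1400
G01 X227.970 Y217.380 F1400
G01 X267.007 Y29.713 F1400
G01 X256.146 Y40.742 F1400
G01 X118.054 Y160.171 F1400
M5
G0 X0.000 Y0.000

viewBox `0 0 304.544 256.558` with mm width/height → 1 unit = 1 mm. Flip: y_m = 256.558 − y_svg.

**Shape 1** — `<polygon>` regular polygon, stroke `#0000ff` → score (S424, F1760). Machine vertices: (215.894,173.837) → (221.126,121.619) → (187.902,80.995) → (135.684,75.763) → (95.060,108.987) → (89.828,161.205) → (123.052,201.829) → (175.270,207.061) → (215.894,173.837). Closed: final G1 returns to the first vertex.

**Shape 2** — `<path>` open polyline, stroke `#ff00ff` → cut (S895, F1400). Machine vertices: (269.367,114.942) → (36.698,184.641) → (227.970,217.380) → (267.007,29.713) → (256.146,40.742) → (118.054,160.171). Open path.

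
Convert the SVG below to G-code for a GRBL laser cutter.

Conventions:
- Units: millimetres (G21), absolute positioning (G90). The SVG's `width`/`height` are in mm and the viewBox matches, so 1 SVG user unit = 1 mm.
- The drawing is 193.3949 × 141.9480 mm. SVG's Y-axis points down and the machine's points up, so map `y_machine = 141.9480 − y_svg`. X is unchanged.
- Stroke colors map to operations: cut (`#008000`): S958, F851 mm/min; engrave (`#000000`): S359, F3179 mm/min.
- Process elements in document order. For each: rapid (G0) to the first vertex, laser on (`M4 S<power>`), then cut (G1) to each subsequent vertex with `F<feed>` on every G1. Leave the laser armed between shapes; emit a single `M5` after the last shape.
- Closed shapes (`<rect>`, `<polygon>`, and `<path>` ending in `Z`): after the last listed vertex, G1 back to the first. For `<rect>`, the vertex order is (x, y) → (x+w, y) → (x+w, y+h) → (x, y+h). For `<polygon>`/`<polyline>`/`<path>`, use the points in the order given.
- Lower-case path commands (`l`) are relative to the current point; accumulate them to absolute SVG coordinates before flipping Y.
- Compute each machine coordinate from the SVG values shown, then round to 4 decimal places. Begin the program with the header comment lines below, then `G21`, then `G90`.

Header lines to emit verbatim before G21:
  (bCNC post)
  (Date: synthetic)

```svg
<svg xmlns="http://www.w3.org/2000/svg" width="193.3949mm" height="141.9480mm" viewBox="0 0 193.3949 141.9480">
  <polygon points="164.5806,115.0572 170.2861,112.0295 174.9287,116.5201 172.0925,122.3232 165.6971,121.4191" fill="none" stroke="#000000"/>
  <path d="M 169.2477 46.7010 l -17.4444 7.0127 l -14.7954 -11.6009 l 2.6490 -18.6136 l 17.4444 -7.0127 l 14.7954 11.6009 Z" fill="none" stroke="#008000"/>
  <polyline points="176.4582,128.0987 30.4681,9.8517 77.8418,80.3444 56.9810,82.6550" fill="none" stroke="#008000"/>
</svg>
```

(bCNC post)
(Date: synthetic)
G21
G90
G0 X164.5806 Y26.8908
M4 S359
G1 X170.2861 Y29.9185 F3179
G1 X174.9287 Y25.4279 F3179
G1 X172.0925 Y19.6248 F3179
G1 X165.6971 Y20.5289 F3179
G1 X164.5806 Y26.8908 F3179
G0 X169.2477 Y95.2470
M4 S958
G1 X151.8033 Y88.2343 F851
G1 X137.0079 Y99.8352 F851
G1 X139.6569 Y118.4488 F851
G1 X157.1013 Y125.4615 F851
G1 X171.8967 Y113.8606 F851
G1 X169.2477 Y95.2470 F851
G0 X176.4582 Y13.8493
M4 S958
G1 X30.4681 Y132.0963 F851
G1 X77.8418 Y61.6036 F851
G1 X56.9810 Y59.2930 F851
M5

Since the viewBox matches the mm dimensions, user units are millimetres directly. The only transform is the Y-flip y_m = 141.9480 − y_svg.

Shape 1 is a regular polygon drawn with `<polygon>`. Its stroke #000000 means engrave at S359, F3179. After flipping Y the toolpath is (164.5806,26.8908) → (170.2861,29.9185) → (174.9287,25.4279) → (172.0925,19.6248) → (165.6971,20.5289) → (164.5806,26.8908), returning to the start.

Shape 2 is a regular polygon drawn with `<path>`. Its stroke #008000 means cut at S958, F851. After flipping Y the toolpath is (169.2477,95.2470) → (151.8033,88.2343) → (137.0079,99.8352) → (139.6569,118.4488) → (157.1013,125.4615) → (171.8967,113.8606) → (169.2477,95.2470), returning to the start.

Shape 3 is a open polyline drawn with `<polyline>`. Its stroke #008000 means cut at S958, F851. After flipping Y the toolpath is (176.4582,13.8493) → (30.4681,132.0963) → (77.8418,61.6036) → (56.9810,59.2930).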